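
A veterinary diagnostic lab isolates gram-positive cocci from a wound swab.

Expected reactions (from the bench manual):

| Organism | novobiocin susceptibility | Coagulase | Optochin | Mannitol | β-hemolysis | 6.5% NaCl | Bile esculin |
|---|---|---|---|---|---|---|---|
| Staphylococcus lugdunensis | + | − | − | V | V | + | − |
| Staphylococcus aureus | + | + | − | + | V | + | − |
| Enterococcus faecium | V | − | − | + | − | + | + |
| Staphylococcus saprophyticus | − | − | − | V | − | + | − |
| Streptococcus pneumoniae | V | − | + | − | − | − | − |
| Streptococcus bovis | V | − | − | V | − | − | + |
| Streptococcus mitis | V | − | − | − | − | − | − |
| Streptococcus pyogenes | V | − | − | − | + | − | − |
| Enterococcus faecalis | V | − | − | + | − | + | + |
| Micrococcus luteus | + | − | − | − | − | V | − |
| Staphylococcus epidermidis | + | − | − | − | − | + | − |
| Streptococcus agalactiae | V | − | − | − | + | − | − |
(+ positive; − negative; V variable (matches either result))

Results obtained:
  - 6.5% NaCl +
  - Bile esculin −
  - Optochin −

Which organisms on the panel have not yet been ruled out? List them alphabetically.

Micrococcus luteus, Staphylococcus aureus, Staphylococcus epidermidis, Staphylococcus lugdunensis, Staphylococcus saprophyticus

Bile esculin −: excludes Enterococcus faecium, Streptococcus bovis, Enterococcus faecalis — 9 left.
6.5% NaCl +: excludes Streptococcus pneumoniae, Streptococcus mitis, Streptococcus pyogenes, Streptococcus agalactiae — 5 left.
Optochin −: all 5 remaining candidates are consistent.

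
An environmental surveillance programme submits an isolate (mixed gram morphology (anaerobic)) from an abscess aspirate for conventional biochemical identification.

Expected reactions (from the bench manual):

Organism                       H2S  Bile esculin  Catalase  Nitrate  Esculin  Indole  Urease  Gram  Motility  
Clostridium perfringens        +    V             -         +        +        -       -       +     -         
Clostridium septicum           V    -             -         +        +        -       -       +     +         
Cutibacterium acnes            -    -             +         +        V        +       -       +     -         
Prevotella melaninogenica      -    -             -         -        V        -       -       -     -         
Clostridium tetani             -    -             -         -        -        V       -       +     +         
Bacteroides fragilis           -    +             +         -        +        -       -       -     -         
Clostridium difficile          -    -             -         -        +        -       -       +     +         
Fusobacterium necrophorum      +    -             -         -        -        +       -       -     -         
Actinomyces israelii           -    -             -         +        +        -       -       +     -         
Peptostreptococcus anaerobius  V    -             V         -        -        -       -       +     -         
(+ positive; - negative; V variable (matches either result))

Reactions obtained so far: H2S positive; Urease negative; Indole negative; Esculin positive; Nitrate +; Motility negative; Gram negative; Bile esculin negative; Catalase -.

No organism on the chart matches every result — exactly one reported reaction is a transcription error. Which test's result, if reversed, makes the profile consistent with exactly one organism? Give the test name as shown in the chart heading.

Gram

As reported, no row in the chart matches all 9 reactions.
Reversing Urease → still no organism matches.
Reversing H2S → still no organism matches.
Reversing Catalase → still no organism matches.
Reversing Indole → still no organism matches.
Reversing Motility → still no organism matches.
Reversing Gram (to +) → unique match: Clostridium perfringens.
Reversing Bile esculin → still no organism matches.
Reversing Nitrate → still no organism matches.
Reversing Esculin → still no organism matches.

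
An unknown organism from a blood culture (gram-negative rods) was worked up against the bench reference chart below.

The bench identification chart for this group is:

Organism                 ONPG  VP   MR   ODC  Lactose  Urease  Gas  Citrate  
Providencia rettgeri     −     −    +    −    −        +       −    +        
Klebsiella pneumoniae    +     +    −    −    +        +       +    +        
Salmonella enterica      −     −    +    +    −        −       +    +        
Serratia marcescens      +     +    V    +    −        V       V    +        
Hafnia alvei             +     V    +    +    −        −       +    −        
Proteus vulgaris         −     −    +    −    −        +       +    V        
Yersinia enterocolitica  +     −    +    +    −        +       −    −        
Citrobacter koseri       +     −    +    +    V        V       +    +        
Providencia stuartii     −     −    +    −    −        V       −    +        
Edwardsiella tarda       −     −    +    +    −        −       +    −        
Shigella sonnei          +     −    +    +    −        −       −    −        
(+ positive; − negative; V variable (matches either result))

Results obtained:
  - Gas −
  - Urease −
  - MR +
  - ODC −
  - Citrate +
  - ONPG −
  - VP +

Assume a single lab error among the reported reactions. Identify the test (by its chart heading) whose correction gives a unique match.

As reported, no row in the chart matches all 7 reactions.
Reversing MR → still no organism matches.
Reversing Gas → still no organism matches.
Reversing ONPG → still no organism matches.
Reversing Citrate → still no organism matches.
Reversing ODC → still no organism matches.
Reversing VP (to −) → unique match: Providencia stuartii.
Reversing Urease → still no organism matches.

VP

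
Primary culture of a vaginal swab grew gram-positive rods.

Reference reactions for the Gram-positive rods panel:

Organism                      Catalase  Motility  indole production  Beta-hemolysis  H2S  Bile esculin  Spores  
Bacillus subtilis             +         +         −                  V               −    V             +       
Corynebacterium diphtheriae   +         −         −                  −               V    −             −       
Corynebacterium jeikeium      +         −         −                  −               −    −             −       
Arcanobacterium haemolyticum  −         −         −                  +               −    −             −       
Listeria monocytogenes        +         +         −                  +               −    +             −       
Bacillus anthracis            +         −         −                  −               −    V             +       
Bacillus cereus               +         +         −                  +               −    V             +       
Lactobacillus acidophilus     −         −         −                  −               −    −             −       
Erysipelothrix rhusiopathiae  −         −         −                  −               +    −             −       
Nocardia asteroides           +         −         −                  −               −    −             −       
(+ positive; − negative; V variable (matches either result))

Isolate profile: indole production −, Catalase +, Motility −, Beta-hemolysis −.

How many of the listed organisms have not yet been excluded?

4

Beta-hemolysis −: excludes Arcanobacterium haemolyticum, Listeria monocytogenes, Bacillus cereus — 7 left.
Catalase +: excludes Lactobacillus acidophilus, Erysipelothrix rhusiopathiae — 5 left.
indole production −: all 5 remaining candidates are consistent.
Motility −: excludes Bacillus subtilis — 4 left.
Still consistent: Bacillus anthracis, Corynebacterium diphtheriae, Corynebacterium jeikeium, Nocardia asteroides.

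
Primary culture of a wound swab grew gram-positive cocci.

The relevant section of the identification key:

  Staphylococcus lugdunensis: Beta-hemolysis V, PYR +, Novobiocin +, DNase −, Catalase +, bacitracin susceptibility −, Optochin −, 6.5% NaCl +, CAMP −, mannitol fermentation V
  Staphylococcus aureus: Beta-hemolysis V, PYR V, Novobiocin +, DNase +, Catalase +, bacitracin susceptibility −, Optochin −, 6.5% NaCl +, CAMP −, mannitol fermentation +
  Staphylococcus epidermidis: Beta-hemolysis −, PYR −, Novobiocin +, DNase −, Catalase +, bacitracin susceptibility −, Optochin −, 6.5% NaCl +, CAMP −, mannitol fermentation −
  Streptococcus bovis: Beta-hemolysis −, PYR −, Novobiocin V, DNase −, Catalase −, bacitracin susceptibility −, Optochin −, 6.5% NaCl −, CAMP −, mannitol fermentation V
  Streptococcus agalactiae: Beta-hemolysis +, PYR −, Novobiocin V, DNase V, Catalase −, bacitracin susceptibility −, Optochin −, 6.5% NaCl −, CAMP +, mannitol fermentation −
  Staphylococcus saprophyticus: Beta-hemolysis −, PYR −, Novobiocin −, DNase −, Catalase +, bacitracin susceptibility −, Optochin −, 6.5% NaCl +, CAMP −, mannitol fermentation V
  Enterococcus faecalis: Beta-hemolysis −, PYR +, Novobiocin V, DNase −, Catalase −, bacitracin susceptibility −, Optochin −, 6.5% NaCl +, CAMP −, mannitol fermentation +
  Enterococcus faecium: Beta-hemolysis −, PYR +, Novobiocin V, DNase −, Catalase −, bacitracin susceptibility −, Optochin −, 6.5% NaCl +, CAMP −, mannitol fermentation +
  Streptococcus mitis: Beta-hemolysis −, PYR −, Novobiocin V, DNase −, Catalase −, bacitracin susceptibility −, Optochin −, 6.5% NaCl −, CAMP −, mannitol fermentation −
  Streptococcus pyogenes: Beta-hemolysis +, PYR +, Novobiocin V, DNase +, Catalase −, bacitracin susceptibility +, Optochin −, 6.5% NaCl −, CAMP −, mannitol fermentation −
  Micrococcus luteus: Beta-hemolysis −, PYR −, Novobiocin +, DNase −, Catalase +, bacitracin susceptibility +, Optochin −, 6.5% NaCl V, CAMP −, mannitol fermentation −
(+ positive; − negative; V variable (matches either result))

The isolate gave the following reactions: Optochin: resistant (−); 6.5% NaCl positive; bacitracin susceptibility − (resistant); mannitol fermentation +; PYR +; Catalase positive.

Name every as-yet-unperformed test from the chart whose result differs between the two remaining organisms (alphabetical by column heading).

6.5% NaCl +: excludes Streptococcus bovis, Streptococcus agalactiae, Streptococcus mitis, Streptococcus pyogenes — 7 left.
Optochin −: all 7 remaining candidates are consistent.
bacitracin susceptibility −: excludes Micrococcus luteus — 6 left.
Catalase +: excludes Enterococcus faecalis, Enterococcus faecium — 4 left.
mannitol fermentation +: excludes Staphylococcus epidermidis — 3 left.
PYR +: excludes Staphylococcus saprophyticus — 2 left.
Two candidates remain: Staphylococcus aureus and Staphylococcus lugdunensis.
  Beta-hemolysis: V vs V — variable for at least one, does not separate.
  Novobiocin: + vs + — same for both, does not separate.
  DNase: Staphylococcus aureus +, Staphylococcus lugdunensis − — discriminates.
  CAMP: − vs − — same for both, does not separate.

DNase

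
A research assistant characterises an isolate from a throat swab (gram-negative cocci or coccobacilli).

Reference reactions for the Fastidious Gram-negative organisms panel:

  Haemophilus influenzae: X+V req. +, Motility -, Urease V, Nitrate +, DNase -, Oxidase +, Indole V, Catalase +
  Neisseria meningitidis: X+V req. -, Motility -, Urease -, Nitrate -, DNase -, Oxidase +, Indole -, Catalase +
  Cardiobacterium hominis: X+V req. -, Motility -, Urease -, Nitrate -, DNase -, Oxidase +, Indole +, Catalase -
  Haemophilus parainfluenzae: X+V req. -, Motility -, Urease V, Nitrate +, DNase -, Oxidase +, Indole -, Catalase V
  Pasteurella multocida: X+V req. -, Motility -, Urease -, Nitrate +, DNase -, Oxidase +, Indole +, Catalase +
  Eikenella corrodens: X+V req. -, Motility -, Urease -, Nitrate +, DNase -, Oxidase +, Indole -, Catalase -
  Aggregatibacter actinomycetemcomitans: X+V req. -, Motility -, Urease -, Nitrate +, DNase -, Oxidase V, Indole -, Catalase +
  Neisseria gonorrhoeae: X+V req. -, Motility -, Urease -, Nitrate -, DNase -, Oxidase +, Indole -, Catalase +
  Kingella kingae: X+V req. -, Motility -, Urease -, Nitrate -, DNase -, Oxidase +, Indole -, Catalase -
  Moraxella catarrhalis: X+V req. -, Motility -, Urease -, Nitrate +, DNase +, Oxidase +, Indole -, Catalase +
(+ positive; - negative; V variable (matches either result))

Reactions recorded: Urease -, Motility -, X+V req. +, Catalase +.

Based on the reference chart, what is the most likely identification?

Catalase +: excludes Cardiobacterium hominis, Eikenella corrodens, Kingella kingae — 7 left.
X+V req. +: excludes 6 organisms — 1 left.
Urease -: the one remaining candidate is consistent.
Motility -: the one remaining candidate is consistent.

Haemophilus influenzae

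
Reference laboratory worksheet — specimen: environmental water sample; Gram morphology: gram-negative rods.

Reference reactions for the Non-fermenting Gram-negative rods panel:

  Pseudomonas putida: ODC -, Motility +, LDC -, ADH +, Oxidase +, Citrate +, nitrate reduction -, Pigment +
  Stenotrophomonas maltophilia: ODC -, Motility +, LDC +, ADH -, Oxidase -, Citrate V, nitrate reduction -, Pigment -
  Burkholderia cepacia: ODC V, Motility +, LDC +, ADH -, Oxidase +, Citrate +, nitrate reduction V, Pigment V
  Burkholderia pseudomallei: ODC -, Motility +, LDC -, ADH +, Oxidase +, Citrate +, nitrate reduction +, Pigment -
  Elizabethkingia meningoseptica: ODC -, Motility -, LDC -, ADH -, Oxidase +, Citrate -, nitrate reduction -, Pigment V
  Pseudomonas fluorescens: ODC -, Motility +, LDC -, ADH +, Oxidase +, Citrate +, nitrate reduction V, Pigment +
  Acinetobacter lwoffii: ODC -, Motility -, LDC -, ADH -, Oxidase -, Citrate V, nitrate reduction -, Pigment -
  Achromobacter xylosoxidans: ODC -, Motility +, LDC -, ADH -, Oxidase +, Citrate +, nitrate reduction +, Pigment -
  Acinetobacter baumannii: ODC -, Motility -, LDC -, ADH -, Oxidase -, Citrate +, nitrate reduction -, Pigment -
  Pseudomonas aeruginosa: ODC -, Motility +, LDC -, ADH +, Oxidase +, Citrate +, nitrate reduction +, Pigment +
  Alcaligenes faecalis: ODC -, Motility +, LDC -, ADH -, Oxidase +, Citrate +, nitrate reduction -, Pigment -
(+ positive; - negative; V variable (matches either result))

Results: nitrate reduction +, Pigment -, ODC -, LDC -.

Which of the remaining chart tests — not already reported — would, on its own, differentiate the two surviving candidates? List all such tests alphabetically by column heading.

ODC -: all 11 remaining candidates are consistent.
LDC -: excludes Stenotrophomonas maltophilia, Burkholderia cepacia — 9 left.
Pigment -: excludes Pseudomonas putida, Pseudomonas fluorescens, Pseudomonas aeruginosa — 6 left.
nitrate reduction +: excludes Elizabethkingia meningoseptica, Acinetobacter lwoffii, Acinetobacter baumannii, Alcaligenes faecalis — 2 left.
Two candidates remain: Achromobacter xylosoxidans and Burkholderia pseudomallei.
  Motility: + vs + — same for both, does not separate.
  ADH: Achromobacter xylosoxidans -, Burkholderia pseudomallei + — discriminates.
  Oxidase: + vs + — same for both, does not separate.
  Citrate: + vs + — same for both, does not separate.

ADH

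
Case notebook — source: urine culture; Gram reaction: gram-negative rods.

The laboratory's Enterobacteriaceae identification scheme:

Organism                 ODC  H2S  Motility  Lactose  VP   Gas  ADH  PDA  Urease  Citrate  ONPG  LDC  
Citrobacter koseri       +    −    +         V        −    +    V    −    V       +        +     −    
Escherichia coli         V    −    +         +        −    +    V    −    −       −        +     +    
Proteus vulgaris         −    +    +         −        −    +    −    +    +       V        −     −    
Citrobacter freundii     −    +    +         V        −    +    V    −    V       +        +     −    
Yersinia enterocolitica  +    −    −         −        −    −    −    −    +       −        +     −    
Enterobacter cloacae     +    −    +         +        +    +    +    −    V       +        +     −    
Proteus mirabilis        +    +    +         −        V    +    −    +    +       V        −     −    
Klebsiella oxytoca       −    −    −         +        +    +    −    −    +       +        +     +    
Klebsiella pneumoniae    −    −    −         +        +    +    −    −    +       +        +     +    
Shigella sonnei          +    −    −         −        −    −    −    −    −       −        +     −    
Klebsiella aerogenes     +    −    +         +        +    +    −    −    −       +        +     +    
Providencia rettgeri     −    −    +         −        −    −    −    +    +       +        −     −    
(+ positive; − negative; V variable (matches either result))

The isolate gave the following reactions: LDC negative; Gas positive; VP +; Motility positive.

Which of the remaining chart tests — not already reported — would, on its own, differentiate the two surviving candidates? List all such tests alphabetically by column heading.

Gas +: excludes Yersinia enterocolitica, Shigella sonnei, Providencia rettgeri — 9 left.
Motility +: excludes Klebsiella oxytoca, Klebsiella pneumoniae — 7 left.
VP +: excludes Citrobacter koseri, Escherichia coli, Proteus vulgaris, Citrobacter freundii — 3 left.
LDC −: excludes Klebsiella aerogenes — 2 left.
Two candidates remain: Enterobacter cloacae and Proteus mirabilis.
  ODC: + vs + — same for both, does not separate.
  H2S: Enterobacter cloacae −, Proteus mirabilis + — discriminates.
  Lactose: Enterobacter cloacae +, Proteus mirabilis − — discriminates.
  ADH: Enterobacter cloacae +, Proteus mirabilis − — discriminates.
  PDA: Enterobacter cloacae −, Proteus mirabilis + — discriminates.
  Urease: V vs + — variable for at least one, does not separate.
  Citrate: + vs V — variable for at least one, does not separate.
  ONPG: Enterobacter cloacae +, Proteus mirabilis − — discriminates.

ADH, H2S, Lactose, ONPG, PDA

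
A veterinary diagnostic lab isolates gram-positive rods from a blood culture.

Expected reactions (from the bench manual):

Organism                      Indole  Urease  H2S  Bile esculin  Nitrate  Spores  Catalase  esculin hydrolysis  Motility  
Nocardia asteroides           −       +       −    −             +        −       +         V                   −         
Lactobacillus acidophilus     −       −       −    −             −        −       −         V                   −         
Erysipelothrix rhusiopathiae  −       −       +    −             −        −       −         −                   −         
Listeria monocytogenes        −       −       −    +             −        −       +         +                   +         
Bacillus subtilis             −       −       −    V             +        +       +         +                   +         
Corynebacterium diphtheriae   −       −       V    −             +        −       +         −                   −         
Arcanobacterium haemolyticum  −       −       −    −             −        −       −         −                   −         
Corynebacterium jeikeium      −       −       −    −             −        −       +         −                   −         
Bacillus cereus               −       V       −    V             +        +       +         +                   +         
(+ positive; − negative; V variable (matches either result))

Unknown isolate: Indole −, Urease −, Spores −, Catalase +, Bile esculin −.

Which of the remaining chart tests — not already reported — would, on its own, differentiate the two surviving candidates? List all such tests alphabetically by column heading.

Bile esculin −: excludes Listeria monocytogenes — 8 left.
Catalase +: excludes Lactobacillus acidophilus, Erysipelothrix rhusiopathiae, Arcanobacterium haemolyticum — 5 left.
Spores −: excludes Bacillus subtilis, Bacillus cereus — 3 left.
Indole −: all 3 remaining candidates are consistent.
Urease −: excludes Nocardia asteroides — 2 left.
Two candidates remain: Corynebacterium diphtheriae and Corynebacterium jeikeium.
  H2S: V vs − — variable for at least one, does not separate.
  Nitrate: Corynebacterium diphtheriae +, Corynebacterium jeikeium − — discriminates.
  esculin hydrolysis: − vs − — same for both, does not separate.
  Motility: − vs − — same for both, does not separate.

Nitrate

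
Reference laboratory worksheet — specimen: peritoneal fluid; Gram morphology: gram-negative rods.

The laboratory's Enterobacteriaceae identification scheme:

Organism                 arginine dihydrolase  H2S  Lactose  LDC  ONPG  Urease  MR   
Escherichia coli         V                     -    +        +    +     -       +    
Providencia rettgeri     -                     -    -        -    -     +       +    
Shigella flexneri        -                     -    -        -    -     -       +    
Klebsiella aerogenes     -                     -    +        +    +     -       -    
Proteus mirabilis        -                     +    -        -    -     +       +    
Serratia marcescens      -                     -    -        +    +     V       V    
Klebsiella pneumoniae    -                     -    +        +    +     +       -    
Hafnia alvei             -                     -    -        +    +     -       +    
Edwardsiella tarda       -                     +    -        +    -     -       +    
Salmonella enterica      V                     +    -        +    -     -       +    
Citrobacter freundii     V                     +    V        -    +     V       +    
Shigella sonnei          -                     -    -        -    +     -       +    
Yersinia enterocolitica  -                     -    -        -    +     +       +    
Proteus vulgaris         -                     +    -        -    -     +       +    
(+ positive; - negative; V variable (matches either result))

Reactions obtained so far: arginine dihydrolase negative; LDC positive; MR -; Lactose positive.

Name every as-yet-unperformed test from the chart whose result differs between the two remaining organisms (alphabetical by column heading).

Urease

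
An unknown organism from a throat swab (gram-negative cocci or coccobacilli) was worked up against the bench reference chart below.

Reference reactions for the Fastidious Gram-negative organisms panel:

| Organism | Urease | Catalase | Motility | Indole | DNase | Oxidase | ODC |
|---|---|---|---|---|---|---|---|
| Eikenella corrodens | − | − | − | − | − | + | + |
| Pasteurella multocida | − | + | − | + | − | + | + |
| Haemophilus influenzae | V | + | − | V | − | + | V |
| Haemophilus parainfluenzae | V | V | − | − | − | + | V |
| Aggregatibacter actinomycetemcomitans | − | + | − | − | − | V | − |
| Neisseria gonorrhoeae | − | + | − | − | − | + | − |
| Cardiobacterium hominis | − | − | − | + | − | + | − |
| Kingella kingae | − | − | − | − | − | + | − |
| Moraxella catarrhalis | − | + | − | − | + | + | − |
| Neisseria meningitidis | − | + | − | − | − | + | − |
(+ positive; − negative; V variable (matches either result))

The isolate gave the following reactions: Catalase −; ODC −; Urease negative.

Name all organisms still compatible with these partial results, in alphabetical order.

Cardiobacterium hominis, Haemophilus parainfluenzae, Kingella kingae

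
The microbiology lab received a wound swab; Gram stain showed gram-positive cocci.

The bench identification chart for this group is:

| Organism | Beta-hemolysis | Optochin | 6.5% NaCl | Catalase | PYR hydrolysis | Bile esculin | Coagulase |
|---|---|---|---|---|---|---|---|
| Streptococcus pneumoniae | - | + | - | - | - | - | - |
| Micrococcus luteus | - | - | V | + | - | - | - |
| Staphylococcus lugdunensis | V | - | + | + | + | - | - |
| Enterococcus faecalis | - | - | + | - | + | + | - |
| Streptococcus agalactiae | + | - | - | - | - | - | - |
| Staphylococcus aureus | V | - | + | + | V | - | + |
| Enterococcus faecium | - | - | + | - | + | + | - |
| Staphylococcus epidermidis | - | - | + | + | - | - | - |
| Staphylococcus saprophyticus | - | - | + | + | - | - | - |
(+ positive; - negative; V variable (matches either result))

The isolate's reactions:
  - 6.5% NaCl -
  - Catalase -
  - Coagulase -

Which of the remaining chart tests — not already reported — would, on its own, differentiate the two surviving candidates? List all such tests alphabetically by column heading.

Coagulase -: excludes Staphylococcus aureus — 8 left.
Catalase -: excludes Micrococcus luteus, Staphylococcus lugdunensis, Staphylococcus epidermidis, Staphylococcus saprophyticus — 4 left.
6.5% NaCl -: excludes Enterococcus faecalis, Enterococcus faecium — 2 left.
Two candidates remain: Streptococcus agalactiae and Streptococcus pneumoniae.
  Beta-hemolysis: Streptococcus agalactiae +, Streptococcus pneumoniae - — discriminates.
  Optochin: Streptococcus agalactiae -, Streptococcus pneumoniae + — discriminates.
  PYR hydrolysis: - vs - — same for both, does not separate.
  Bile esculin: - vs - — same for both, does not separate.

Beta-hemolysis, Optochin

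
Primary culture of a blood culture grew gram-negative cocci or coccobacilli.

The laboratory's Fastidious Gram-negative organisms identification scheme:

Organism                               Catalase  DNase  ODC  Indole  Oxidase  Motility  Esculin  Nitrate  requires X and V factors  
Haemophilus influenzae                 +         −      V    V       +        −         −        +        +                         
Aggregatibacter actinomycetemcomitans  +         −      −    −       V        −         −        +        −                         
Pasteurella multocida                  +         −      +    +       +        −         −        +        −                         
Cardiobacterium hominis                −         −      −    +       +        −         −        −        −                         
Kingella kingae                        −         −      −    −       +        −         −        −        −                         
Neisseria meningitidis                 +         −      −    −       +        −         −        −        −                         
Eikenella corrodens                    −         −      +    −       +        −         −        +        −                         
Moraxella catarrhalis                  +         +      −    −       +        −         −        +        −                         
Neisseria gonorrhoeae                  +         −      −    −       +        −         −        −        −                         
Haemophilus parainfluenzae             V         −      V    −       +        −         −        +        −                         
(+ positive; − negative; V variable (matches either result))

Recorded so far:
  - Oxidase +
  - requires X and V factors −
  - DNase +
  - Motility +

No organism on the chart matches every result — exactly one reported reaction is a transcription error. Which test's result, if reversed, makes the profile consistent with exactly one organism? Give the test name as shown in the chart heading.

Motility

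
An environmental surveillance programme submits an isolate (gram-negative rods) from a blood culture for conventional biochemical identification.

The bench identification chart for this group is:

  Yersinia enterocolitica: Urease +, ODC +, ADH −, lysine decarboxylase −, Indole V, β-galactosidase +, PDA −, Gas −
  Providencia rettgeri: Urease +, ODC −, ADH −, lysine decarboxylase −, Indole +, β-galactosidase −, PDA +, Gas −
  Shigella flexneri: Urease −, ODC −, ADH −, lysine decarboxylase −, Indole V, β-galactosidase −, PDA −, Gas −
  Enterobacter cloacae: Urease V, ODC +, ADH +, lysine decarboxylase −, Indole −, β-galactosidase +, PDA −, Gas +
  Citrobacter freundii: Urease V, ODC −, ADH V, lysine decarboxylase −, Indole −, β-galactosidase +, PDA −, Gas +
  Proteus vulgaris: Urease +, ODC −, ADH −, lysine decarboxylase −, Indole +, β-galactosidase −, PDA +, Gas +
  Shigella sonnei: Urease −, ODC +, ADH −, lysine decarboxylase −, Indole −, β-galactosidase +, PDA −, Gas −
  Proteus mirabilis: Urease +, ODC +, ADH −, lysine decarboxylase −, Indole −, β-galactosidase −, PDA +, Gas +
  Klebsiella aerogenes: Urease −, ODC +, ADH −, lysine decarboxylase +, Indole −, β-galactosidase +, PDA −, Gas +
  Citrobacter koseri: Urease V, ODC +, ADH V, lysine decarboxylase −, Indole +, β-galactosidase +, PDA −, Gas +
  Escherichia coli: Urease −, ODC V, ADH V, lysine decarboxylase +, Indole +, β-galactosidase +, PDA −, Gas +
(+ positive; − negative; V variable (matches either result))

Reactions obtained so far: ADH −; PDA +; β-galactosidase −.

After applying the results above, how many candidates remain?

3

PDA +: excludes 8 organisms — 3 left.
ADH −: all 3 remaining candidates are consistent.
β-galactosidase −: all 3 remaining candidates are consistent.
Still consistent: Proteus mirabilis, Proteus vulgaris, Providencia rettgeri.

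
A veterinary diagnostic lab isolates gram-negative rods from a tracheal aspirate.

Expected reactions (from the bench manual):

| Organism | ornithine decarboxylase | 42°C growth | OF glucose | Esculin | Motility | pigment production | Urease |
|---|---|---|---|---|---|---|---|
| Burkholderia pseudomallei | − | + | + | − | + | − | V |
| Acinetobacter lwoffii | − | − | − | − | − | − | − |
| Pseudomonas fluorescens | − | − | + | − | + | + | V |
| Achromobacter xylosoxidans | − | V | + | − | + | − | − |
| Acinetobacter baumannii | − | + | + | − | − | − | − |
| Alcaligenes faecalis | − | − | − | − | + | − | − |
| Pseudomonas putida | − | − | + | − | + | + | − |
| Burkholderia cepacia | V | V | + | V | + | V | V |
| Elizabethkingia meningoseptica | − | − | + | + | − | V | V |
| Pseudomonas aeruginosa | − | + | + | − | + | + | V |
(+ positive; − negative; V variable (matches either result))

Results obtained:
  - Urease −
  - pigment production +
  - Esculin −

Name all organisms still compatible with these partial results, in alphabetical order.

Burkholderia cepacia, Pseudomonas aeruginosa, Pseudomonas fluorescens, Pseudomonas putida

Urease −: all 10 remaining candidates are consistent.
Esculin −: excludes Elizabethkingia meningoseptica — 9 left.
pigment production +: excludes 5 organisms — 4 left.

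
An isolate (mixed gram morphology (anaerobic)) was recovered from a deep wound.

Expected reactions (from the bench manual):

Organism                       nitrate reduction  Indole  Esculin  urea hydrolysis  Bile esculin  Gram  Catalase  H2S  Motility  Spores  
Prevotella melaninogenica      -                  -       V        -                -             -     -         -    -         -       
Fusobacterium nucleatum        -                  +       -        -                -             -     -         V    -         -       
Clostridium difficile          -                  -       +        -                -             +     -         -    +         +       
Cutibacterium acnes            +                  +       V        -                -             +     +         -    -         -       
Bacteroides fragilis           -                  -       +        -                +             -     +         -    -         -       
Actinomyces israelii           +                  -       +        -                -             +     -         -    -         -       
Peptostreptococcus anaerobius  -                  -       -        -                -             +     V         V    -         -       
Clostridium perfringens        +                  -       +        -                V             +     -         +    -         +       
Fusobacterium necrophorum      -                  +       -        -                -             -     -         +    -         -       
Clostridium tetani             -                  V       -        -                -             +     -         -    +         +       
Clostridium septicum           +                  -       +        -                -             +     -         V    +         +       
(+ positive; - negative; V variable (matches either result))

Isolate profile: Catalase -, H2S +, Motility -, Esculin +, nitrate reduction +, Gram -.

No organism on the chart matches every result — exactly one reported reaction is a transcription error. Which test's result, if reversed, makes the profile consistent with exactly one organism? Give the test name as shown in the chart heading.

As reported, no row in the chart matches all 6 reactions.
Reversing Esculin → still no organism matches.
Reversing H2S → still no organism matches.
Reversing nitrate reduction → still no organism matches.
Reversing Motility → still no organism matches.
Reversing Catalase → still no organism matches.
Reversing Gram (to +) → unique match: Clostridium perfringens.

Gram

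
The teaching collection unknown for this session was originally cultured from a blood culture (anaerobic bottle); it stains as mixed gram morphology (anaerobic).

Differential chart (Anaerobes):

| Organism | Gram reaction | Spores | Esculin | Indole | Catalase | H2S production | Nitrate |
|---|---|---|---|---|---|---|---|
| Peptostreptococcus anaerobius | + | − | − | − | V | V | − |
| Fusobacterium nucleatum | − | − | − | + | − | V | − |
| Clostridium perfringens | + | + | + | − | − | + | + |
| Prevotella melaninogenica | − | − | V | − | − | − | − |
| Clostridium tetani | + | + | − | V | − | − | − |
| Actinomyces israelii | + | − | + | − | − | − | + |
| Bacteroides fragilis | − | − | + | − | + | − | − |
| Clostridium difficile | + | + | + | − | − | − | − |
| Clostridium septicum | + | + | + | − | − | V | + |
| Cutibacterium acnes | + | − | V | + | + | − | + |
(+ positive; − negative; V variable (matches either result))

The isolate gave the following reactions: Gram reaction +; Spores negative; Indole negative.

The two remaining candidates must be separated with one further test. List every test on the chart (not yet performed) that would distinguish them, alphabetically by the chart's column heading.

Esculin, Nitrate

Indole −: excludes Fusobacterium nucleatum, Cutibacterium acnes — 8 left.
Spores −: excludes Clostridium perfringens, Clostridium tetani, Clostridium difficile, Clostridium septicum — 4 left.
Gram reaction +: excludes Prevotella melaninogenica, Bacteroides fragilis — 2 left.
Two candidates remain: Actinomyces israelii and Peptostreptococcus anaerobius.
  Esculin: Actinomyces israelii +, Peptostreptococcus anaerobius − — discriminates.
  Catalase: − vs V — variable for at least one, does not separate.
  H2S production: − vs V — variable for at least one, does not separate.
  Nitrate: Actinomyces israelii +, Peptostreptococcus anaerobius − — discriminates.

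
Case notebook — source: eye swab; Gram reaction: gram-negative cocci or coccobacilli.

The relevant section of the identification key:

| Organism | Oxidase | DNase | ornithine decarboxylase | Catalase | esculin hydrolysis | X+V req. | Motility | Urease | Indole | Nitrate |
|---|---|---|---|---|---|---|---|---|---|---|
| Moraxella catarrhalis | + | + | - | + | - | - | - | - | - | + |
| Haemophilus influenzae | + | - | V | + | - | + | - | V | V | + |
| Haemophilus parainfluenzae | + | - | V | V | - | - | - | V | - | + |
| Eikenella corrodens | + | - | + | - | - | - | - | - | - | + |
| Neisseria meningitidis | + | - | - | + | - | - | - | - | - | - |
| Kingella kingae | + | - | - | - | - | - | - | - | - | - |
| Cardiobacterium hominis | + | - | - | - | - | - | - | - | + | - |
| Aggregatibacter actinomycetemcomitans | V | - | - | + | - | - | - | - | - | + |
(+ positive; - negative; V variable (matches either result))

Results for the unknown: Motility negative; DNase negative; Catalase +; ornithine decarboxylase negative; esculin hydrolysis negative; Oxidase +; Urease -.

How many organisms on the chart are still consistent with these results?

Catalase +: excludes Eikenella corrodens, Kingella kingae, Cardiobacterium hominis — 5 left.
Oxidase +: all 5 remaining candidates are consistent.
ornithine decarboxylase -: all 5 remaining candidates are consistent.
esculin hydrolysis -: all 5 remaining candidates are consistent.
Motility -: all 5 remaining candidates are consistent.
Urease -: all 5 remaining candidates are consistent.
DNase -: excludes Moraxella catarrhalis — 4 left.
Still consistent: Aggregatibacter actinomycetemcomitans, Haemophilus influenzae, Haemophilus parainfluenzae, Neisseria meningitidis.

4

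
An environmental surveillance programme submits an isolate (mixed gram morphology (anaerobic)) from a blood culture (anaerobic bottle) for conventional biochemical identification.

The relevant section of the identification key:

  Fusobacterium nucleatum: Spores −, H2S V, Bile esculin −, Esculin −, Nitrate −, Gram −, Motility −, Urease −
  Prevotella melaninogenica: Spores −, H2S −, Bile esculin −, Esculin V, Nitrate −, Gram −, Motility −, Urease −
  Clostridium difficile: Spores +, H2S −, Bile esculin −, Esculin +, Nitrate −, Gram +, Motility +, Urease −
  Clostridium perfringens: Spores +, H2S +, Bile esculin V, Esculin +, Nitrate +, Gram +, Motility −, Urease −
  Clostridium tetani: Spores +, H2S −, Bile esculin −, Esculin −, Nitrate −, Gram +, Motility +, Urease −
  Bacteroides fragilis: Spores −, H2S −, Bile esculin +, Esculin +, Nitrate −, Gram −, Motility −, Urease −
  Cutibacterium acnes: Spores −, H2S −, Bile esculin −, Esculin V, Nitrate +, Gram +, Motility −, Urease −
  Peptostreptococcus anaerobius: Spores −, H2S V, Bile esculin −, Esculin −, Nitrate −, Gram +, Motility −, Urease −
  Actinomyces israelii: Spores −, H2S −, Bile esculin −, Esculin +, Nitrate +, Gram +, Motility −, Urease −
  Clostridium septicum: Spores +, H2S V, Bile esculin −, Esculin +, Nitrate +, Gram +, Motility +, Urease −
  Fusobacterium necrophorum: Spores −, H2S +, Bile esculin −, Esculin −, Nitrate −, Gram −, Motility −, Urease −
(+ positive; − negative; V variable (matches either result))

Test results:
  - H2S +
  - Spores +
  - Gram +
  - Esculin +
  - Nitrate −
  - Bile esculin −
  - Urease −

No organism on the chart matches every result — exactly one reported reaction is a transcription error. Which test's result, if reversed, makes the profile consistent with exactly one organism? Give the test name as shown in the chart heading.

As reported, no row in the chart matches all 7 reactions.
Reversing Bile esculin → still no organism matches.
Reversing Nitrate → 2 organisms match (not unique).
Reversing Esculin → still no organism matches.
Reversing Gram → still no organism matches.
Reversing Spores → still no organism matches.
Reversing Urease → still no organism matches.
Reversing H2S (to −) → unique match: Clostridium difficile.

H2S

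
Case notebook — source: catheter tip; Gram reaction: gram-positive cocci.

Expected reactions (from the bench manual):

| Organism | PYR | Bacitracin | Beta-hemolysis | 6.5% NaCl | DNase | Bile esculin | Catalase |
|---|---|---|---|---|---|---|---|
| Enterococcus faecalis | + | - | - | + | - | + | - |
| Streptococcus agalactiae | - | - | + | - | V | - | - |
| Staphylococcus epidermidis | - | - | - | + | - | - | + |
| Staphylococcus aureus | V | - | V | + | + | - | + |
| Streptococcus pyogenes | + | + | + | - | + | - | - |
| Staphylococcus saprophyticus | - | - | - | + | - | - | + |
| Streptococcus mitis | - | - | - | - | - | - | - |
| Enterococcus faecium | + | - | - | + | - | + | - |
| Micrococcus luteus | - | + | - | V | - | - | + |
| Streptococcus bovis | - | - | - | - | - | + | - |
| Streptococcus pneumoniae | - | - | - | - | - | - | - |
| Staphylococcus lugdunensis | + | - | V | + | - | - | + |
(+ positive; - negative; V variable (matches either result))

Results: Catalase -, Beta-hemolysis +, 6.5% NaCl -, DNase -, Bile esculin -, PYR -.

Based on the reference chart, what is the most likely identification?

PYR -: excludes Enterococcus faecalis, Streptococcus pyogenes, Enterococcus faecium, Staphylococcus lugdunensis — 8 left.
DNase -: excludes Staphylococcus aureus — 7 left.
Catalase -: excludes Staphylococcus epidermidis, Staphylococcus saprophyticus, Micrococcus luteus — 4 left.
Bile esculin -: excludes Streptococcus bovis — 3 left.
Beta-hemolysis +: excludes Streptococcus mitis, Streptococcus pneumoniae — 1 left.
6.5% NaCl -: the one remaining candidate is consistent.

Streptococcus agalactiae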